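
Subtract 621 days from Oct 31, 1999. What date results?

−365 (one year) → Oct 31, 1998 (256 left).
−31 → Sep 30, 1998 (end of Sep, 30 days; 225 left).
−30 → Aug 31, 1998 (end of Aug, 31 days; 195 left).
−31 → Jul 31, 1998 (end of Jul, 31 days; 164 left).
−31 → Jun 30, 1998 (end of Jun, 30 days; 133 left).
−30 → May 31, 1998 (end of May, 31 days; 103 left).
−31 → Apr 30, 1998 (end of Apr, 30 days; 72 left).
−30 → Mar 31, 1998 (end of Mar, 31 days; 42 left).
−31 → Feb 28, 1998 (end of Feb, 28 days; 11 left).
−11 → Feb 17, 1998.

February 17, 1998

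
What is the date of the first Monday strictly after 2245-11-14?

November 17, 2245

Nov 14, 2245 is a Friday.
From Friday to the next Monday is 3 days.
Nov 14, 2245 + 3 = Nov 17, 2245.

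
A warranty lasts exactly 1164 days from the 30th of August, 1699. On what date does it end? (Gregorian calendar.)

November 7, 1702

+365 (one year) → Aug 30, 1700 (799 left).
+365 (one year) → Aug 30, 1701 (434 left).
+365 (one year) → Aug 30, 1702 (69 left).
Aug has 31 days: +2 → Sep 1, 1702 (67 left).
Sep has 30 days: +30 → Oct 1, 1702 (37 left).
Oct has 31 days: +31 → Nov 1, 1702 (6 left).
+6 → Nov 7, 1702.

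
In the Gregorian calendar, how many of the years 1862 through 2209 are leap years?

Multiples of 4 in [1862,2209]: 87.
Of those, multiples of 100: 4 (not leap unless ÷400).
Multiples of 400: 1.
Leap years = 87 − 4 + 1 = 84.

84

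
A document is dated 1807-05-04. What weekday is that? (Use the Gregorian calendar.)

Monday

Doomsday rule: the anchor day for the 1800s is Friday. For year 07: 7÷12 = 0 r 7, and 7÷4 = 1, so 0+7+1 = 8.
Friday + 8 ≡ Saturday — that's 1807's doomsday.
In May the doomsday date is May 9.
May 4 is 5 days before May 9; 5 mod 7 = 5, so Saturday − 5 = Monday.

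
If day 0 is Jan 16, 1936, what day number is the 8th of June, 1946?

Jan 16, 1936 → Jan 16, 1937: 366 days (Feb 29, 1936 is in that span).
Jan 16, 1937 → Jan 16, 1938: 365 days.
Jan 16, 1938 → Jan 16, 1939: 365 days.
Jan 16, 1939 → Jan 16, 1940: 365 days.
Jan 16, 1940 → Jan 16, 1941: 366 days (Feb 29, 1940 is in that span).
Jan 16, 1941 → Jan 16, 1942: 365 days.
Jan 16, 1942 → Jan 16, 1943: 365 days.
Jan 16, 1943 → Jan 16, 1944: 365 days.
Jan 16, 1944 → Jan 16, 1945: 366 days (Feb 29, 1944 is in that span).
Jan 16, 1945 → Jan 16, 1946: 365 days.
Jan 16, 1946 → Feb 16, 1946: 31 days (January has 31).
Feb 16, 1946 → Mar 16, 1946: 28 days (February has 28).
Mar 16, 1946 → Apr 16, 1946: 31 days (March has 31).
Apr 16, 1946 → May 16, 1946: 30 days (April has 30).
May 16, 1946 → Jun 8, 1946: 23 days.
Total: 3796 days.

3796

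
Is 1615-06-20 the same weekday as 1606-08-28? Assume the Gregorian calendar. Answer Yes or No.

No

From Aug 28, 1606 to Jun 20, 1615 is 3218 days.
3218 mod 7 = 5, so they are different weekdays.
(Aug 28, 1606 is a Monday; Jun 20, 1615 is a Saturday.)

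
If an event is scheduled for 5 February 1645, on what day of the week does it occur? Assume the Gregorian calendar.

Sunday

Doomsday rule: the anchor day for the 1600s is Tuesday. For year 45: 45÷12 = 3 r 9, and 9÷4 = 2, so 3+9+2 = 14.
Tuesday + 14 ≡ Tuesday — that's 1645's doomsday.
In February the doomsday date is Feb 28 (1645 is not a leap year).
Feb 5 is 23 days before Feb 28; 23 mod 7 = 2, so Tuesday − 2 = Sunday.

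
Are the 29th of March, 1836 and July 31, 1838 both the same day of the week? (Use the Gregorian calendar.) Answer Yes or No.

From Mar 29, 1836 to Jul 31, 1838 is 854 days.
854 mod 7 = 0, so they are the same weekday.
(Mar 29, 1836 is a Tuesday; Jul 31, 1838 is a Tuesday.)

Yes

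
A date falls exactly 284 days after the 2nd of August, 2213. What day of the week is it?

Friday

First find the weekday of Aug 2, 2213. Doomsday rule: the anchor day for the 2200s is Friday. For year 13: 13÷12 = 1 r 1, and 1÷4 = 0, so 1+1+0 = 2.
Friday + 2 ≡ Sunday — that's 2213's doomsday.
In August the doomsday date is Aug 8.
Aug 2 is 6 days before Aug 8; 6 mod 7 = 6, so Sunday − 6 = Monday.
284 mod 7 = 4, so 284 days after a Monday is Monday + 4 = Friday.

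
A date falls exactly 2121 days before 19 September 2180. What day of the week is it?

Tuesday

First find the weekday of Sep 19, 2180. Doomsday rule: the anchor day for the 2100s is Sunday. For year 80: 80÷12 = 6 r 8, and 8÷4 = 2, so 6+8+2 = 16.
Sunday + 16 ≡ Tuesday — that's 2180's doomsday.
In September the doomsday date is Sep 5.
Sep 19 is 14 days after Sep 5; 14 mod 7 = 0, so Tuesday + 0 = Tuesday.
2121 mod 7 = 0, so 2121 days before a Tuesday is Tuesday − 0 = Tuesday.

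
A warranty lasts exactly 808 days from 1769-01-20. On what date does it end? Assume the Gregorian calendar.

+365 (one year) → Jan 20, 1770 (443 left).
+365 (one year) → Jan 20, 1771 (78 left).
Jan has 31 days: +12 → Feb 1, 1771 (66 left).
Feb has 28 days: +28 → Mar 1, 1771 (38 left).
Mar has 31 days: +31 → Apr 1, 1771 (7 left).
+7 → Apr 8, 1771.

April 8, 1771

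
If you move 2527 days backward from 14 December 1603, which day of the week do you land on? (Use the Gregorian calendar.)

Sunday

First find the weekday of Dec 14, 1603. Doomsday rule: the anchor day for the 1600s is Tuesday. For year 03: 3÷12 = 0 r 3, and 3÷4 = 0, so 0+3+0 = 3.
Tuesday + 3 ≡ Friday — that's 1603's doomsday.
In December the doomsday date is Dec 12.
Dec 14 is 2 days after Dec 12; 2 mod 7 = 2, so Friday + 2 = Sunday.
2527 mod 7 = 0, so 2527 days before a Sunday is Sunday − 0 = Sunday.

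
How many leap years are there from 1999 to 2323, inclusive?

78

Multiples of 4 in [1999,2323]: 81.
Of those, multiples of 100: 4 (not leap unless ÷400).
Multiples of 400: 1.
Leap years = 81 − 4 + 1 = 78.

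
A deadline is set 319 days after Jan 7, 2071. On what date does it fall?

November 22, 2071

Jan has 31 days: +25 → Feb 1, 2071 (294 left).
Feb has 28 days: +28 → Mar 1, 2071 (266 left).
Mar has 31 days: +31 → Apr 1, 2071 (235 left).
Apr has 30 days: +30 → May 1, 2071 (205 left).
May has 31 days: +31 → Jun 1, 2071 (174 left).
Jun has 30 days: +30 → Jul 1, 2071 (144 left).
Jul has 31 days: +31 → Aug 1, 2071 (113 left).
Aug has 31 days: +31 → Sep 1, 2071 (82 left).
Sep has 30 days: +30 → Oct 1, 2071 (52 left).
Oct has 31 days: +31 → Nov 1, 2071 (21 left).
+21 → Nov 22, 2071.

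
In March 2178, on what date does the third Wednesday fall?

March 18, 2178

March 1, 2178 is a Sunday.
The first Wednesday is therefore March 4 (3 days later).
The third Wednesday is 4 + 2×7 = March 18.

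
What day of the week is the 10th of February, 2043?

Doomsday rule: the anchor day for the 2000s is Tuesday. For year 43: 43÷12 = 3 r 7, and 7÷4 = 1, so 3+7+1 = 11.
Tuesday + 11 ≡ Saturday — that's 2043's doomsday.
In February the doomsday date is Feb 28 (2043 is not a leap year).
Feb 10 is 18 days before Feb 28; 18 mod 7 = 4, so Saturday − 4 = Tuesday.

Tuesday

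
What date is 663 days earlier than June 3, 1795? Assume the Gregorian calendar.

August 9, 1793

−365 (one year) → Jun 3, 1794 (298 left).
−3 → May 31, 1794 (end of May, 31 days; 295 left).
−31 → Apr 30, 1794 (end of Apr, 30 days; 264 left).
−30 → Mar 31, 1794 (end of Mar, 31 days; 234 left).
−31 → Feb 28, 1794 (end of Feb, 28 days; 203 left).
−28 → Jan 31, 1794 (end of Jan, 31 days; 175 left).
−31 → Dec 31, 1793 (end of Dec, 31 days; 144 left).
−31 → Nov 30, 1793 (end of Nov, 30 days; 113 left).
−30 → Oct 31, 1793 (end of Oct, 31 days; 83 left).
−31 → Sep 30, 1793 (end of Sep, 30 days; 52 left).
−30 → Aug 31, 1793 (end of Aug, 31 days; 22 left).
−22 → Aug 9, 1793.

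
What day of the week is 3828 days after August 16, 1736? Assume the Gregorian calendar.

First find the weekday of Aug 16, 1736. Doomsday rule: the anchor day for the 1700s is Sunday. For year 36: 36÷12 = 3 r 0, and 0÷4 = 0, so 3+0+0 = 3.
Sunday + 3 ≡ Wednesday — that's 1736's doomsday.
In August the doomsday date is Aug 8.
Aug 16 is 8 days after Aug 8; 8 mod 7 = 1, so Wednesday + 1 = Thursday.
3828 mod 7 = 6, so 3828 days after a Thursday is Thursday + 6 = Wednesday.

Wednesday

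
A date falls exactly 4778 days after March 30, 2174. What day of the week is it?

First find the weekday of Mar 30, 2174. Doomsday rule: the anchor day for the 2100s is Sunday. For year 74: 74÷12 = 6 r 2, and 2÷4 = 0, so 6+2+0 = 8.
Sunday + 8 ≡ Monday — that's 2174's doomsday.
In March the doomsday date is Mar 14.
Mar 30 is 16 days after Mar 14; 16 mod 7 = 2, so Monday + 2 = Wednesday.
4778 mod 7 = 4, so 4778 days after a Wednesday is Wednesday + 4 = Sunday.

Sunday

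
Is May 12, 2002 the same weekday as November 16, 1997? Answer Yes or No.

Yes

From Nov 16, 1997 to May 12, 2002 is 1638 days.
1638 mod 7 = 0, so they are the same weekday.
(Nov 16, 1997 is a Sunday; May 12, 2002 is a Sunday.)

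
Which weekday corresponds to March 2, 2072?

Wednesday

Doomsday rule: the anchor day for the 2000s is Tuesday. For year 72: 72÷12 = 6 r 0, and 0÷4 = 0, so 6+0+0 = 6.
Tuesday + 6 ≡ Monday — that's 2072's doomsday.
In March the doomsday date is Mar 14.
Mar 2 is 12 days before Mar 14; 12 mod 7 = 5, so Monday − 5 = Wednesday.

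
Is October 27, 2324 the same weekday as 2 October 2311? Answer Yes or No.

From Oct 2, 2311 to Oct 27, 2324 is 4774 days.
4774 mod 7 = 0, so they are the same weekday.
(Oct 2, 2311 is a Monday; Oct 27, 2324 is a Monday.)

Yes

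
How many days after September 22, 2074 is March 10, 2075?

Sep 22, 2074 → Oct 22, 2074: 30 days (September has 30).
Oct 22, 2074 → Nov 22, 2074: 31 days (October has 31).
Nov 22, 2074 → Dec 22, 2074: 30 days (November has 30).
Dec 22, 2074 → Jan 22, 2075: 31 days (December has 31).
Jan 22, 2075 → Feb 22, 2075: 31 days (January has 31).
Feb 22, 2075 → Mar 10, 2075: 16 days.
Total: 169 days.

169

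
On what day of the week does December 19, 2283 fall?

Wednesday

Doomsday rule: the anchor day for the 2200s is Friday. For year 83: 83÷12 = 6 r 11, and 11÷4 = 2, so 6+11+2 = 19.
Friday + 19 ≡ Wednesday — that's 2283's doomsday.
In December the doomsday date is Dec 12.
Dec 19 is 7 days after Dec 12; 7 mod 7 = 0, so Wednesday + 0 = Wednesday.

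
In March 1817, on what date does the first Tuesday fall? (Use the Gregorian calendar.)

March 1, 1817 is a Saturday.
The first Tuesday is therefore March 4 (3 days later).

March 4, 1817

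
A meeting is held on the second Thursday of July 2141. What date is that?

July 1, 2141 is a Saturday.
The first Thursday is therefore July 6 (5 days later).
The second Thursday is 6 + 1×7 = July 13.

July 13, 2141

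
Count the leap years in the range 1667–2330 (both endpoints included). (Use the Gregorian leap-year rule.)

160

Multiples of 4 in [1667,2330]: 166.
Of those, multiples of 100: 7 (not leap unless ÷400).
Multiples of 400: 1.
Leap years = 166 − 7 + 1 = 160.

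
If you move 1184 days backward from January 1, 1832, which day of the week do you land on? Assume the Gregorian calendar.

Saturday

Jan 1, 1832 is a Sunday.
1184 mod 7 = 1, so 1184 days before a Sunday is Sunday − 1 = Saturday.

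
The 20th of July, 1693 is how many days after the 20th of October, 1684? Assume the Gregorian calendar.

Oct 20, 1684 → Oct 20, 1685: 365 days.
Oct 20, 1685 → Oct 20, 1686: 365 days.
Oct 20, 1686 → Oct 20, 1687: 365 days.
Oct 20, 1687 → Oct 20, 1688: 366 days (Feb 29, 1688 is in that span).
Oct 20, 1688 → Oct 20, 1689: 365 days.
Oct 20, 1689 → Oct 20, 1690: 365 days.
Oct 20, 1690 → Oct 20, 1691: 365 days.
Oct 20, 1691 → Oct 20, 1692: 366 days (Feb 29, 1692 is in that span).
Oct 20, 1692 → Nov 20, 1692: 31 days (October has 31).
Nov 20, 1692 → Dec 20, 1692: 30 days (November has 30).
Dec 20, 1692 → Jan 20, 1693: 31 days (December has 31).
Jan 20, 1693 → Feb 20, 1693: 31 days (January has 31).
Feb 20, 1693 → Mar 20, 1693: 28 days (February has 28).
Mar 20, 1693 → Apr 20, 1693: 31 days (March has 31).
Apr 20, 1693 → May 20, 1693: 30 days (April has 30).
May 20, 1693 → Jun 20, 1693: 31 days (May has 31).
Jun 20, 1693 → Jul 20, 1693: 30 days.
Total: 3195 days.

3195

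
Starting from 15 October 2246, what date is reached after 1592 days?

+365 (one year) → Oct 15, 2247 (1227 left).
+366 (one year; includes Feb 29, 2248) → Oct 15, 2248 (861 left).
+365 (one year) → Oct 15, 2249 (496 left).
+365 (one year) → Oct 15, 2250 (131 left).
Oct has 31 days: +17 → Nov 1, 2250 (114 left).
Nov has 30 days: +30 → Dec 1, 2250 (84 left).
Dec has 31 days: +31 → Jan 1, 2251 (53 left).
Jan has 31 days: +31 → Feb 1, 2251 (22 left).
+22 → Feb 23, 2251.

February 23, 2251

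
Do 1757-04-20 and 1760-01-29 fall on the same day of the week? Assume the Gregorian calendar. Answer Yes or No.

No

From Apr 20, 1757 to Jan 29, 1760 is 1014 days.
1014 mod 7 = 6, so they are different weekdays.
(Apr 20, 1757 is a Wednesday; Jan 29, 1760 is a Tuesday.)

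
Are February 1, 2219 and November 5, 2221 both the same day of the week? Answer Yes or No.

From Feb 1, 2219 to Nov 5, 2221 is 1008 days.
1008 mod 7 = 0, so they are the same weekday.
(Feb 1, 2219 is a Monday; Nov 5, 2221 is a Monday.)

Yes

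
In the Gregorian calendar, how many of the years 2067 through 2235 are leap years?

40

Multiples of 4 in [2067,2235]: 42.
Of those, multiples of 100: 2 (not leap unless ÷400).
Multiples of 400: 0.
Leap years = 42 − 2 + 0 = 40.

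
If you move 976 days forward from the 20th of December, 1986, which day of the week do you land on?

Tuesday

First find the weekday of Dec 20, 1986. Doomsday rule: the anchor day for the 1900s is Wednesday. For year 86: 86÷12 = 7 r 2, and 2÷4 = 0, so 7+2+0 = 9.
Wednesday + 9 ≡ Friday — that's 1986's doomsday.
In December the doomsday date is Dec 12.
Dec 20 is 8 days after Dec 12; 8 mod 7 = 1, so Friday + 1 = Saturday.
976 mod 7 = 3, so 976 days after a Saturday is Saturday + 3 = Tuesday.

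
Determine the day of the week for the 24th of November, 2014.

January 1, 2014 is a Wednesday.
Jan 1, 2014 → Feb 1, 2014: 31 days (January has 31).
Feb 1, 2014 → Mar 1, 2014: 28 days (February has 28).
Mar 1, 2014 → Apr 1, 2014: 31 days (March has 31).
Apr 1, 2014 → May 1, 2014: 30 days (April has 30).
May 1, 2014 → Jun 1, 2014: 31 days (May has 31).
Jun 1, 2014 → Jul 1, 2014: 30 days (June has 30).
Jul 1, 2014 → Aug 1, 2014: 31 days (July has 31).
Aug 1, 2014 → Sep 1, 2014: 31 days (August has 31).
Sep 1, 2014 → Oct 1, 2014: 30 days (September has 30).
Oct 1, 2014 → Nov 1, 2014: 31 days (October has 31).
Nov 1, 2014 → Nov 24, 2014: 23 days.
Total: 327 days.
327 mod 7 = 5, so Wednesday + 5 = Monday.

Monday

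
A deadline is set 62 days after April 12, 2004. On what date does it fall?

Apr has 30 days: +19 → May 1, 2004 (43 left).
May has 31 days: +31 → Jun 1, 2004 (12 left).
+12 → Jun 13, 2004.

June 13, 2004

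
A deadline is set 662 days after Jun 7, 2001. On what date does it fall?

March 31, 2003

+365 (one year) → Jun 7, 2002 (297 left).
Jun has 30 days: +24 → Jul 1, 2002 (273 left).
Jul has 31 days: +31 → Aug 1, 2002 (242 left).
Aug has 31 days: +31 → Sep 1, 2002 (211 left).
Sep has 30 days: +30 → Oct 1, 2002 (181 left).
Oct has 31 days: +31 → Nov 1, 2002 (150 left).
Nov has 30 days: +30 → Dec 1, 2002 (120 left).
Dec has 31 days: +31 → Jan 1, 2003 (89 left).
Jan has 31 days: +31 → Feb 1, 2003 (58 left).
Feb has 28 days: +28 → Mar 1, 2003 (30 left).
+30 → Mar 31, 2003.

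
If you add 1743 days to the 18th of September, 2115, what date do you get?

+366 (one year; includes Feb 29, 2116) → Sep 18, 2116 (1377 left).
+365 (one year) → Sep 18, 2117 (1012 left).
+365 (one year) → Sep 18, 2118 (647 left).
+365 (one year) → Sep 18, 2119 (282 left).
Sep has 30 days: +13 → Oct 1, 2119 (269 left).
Oct has 31 days: +31 → Nov 1, 2119 (238 left).
Nov has 30 days: +30 → Dec 1, 2119 (208 left).
Dec has 31 days: +31 → Jan 1, 2120 (177 left).
Jan has 31 days: +31 → Feb 1, 2120 (146 left).
Feb has 29 days: +29 → Mar 1, 2120 (117 left).
Mar has 31 days: +31 → Apr 1, 2120 (86 left).
Apr has 30 days: +30 → May 1, 2120 (56 left).
May has 31 days: +31 → Jun 1, 2120 (25 left).
+25 → Jun 26, 2120.

June 26, 2120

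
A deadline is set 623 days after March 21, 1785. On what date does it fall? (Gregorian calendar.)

+365 (one year) → Mar 21, 1786 (258 left).
Mar has 31 days: +11 → Apr 1, 1786 (247 left).
Apr has 30 days: +30 → May 1, 1786 (217 left).
May has 31 days: +31 → Jun 1, 1786 (186 left).
Jun has 30 days: +30 → Jul 1, 1786 (156 left).
Jul has 31 days: +31 → Aug 1, 1786 (125 left).
Aug has 31 days: +31 → Sep 1, 1786 (94 left).
Sep has 30 days: +30 → Oct 1, 1786 (64 left).
Oct has 31 days: +31 → Nov 1, 1786 (33 left).
Nov has 30 days: +30 → Dec 1, 1786 (3 left).
+3 → Dec 4, 1786.

December 4, 1786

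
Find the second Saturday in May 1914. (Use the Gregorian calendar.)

May 9, 1914

May 1, 1914 is a Friday.
The first Saturday is therefore May 2 (1 days later).
The second Saturday is 2 + 1×7 = May 9.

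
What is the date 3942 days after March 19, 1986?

January 2, 1997

+365 (one year) → Mar 19, 1987 (3577 left).
+366 (one year; includes Feb 29, 1988) → Mar 19, 1988 (3211 left).
+365 (one year) → Mar 19, 1989 (2846 left).
+365 (one year) → Mar 19, 1990 (2481 left).
+365 (one year) → Mar 19, 1991 (2116 left).
+366 (one year; includes Feb 29, 1992) → Mar 19, 1992 (1750 left).
+365 (one year) → Mar 19, 1993 (1385 left).
+365 (one year) → Mar 19, 1994 (1020 left).
+365 (one year) → Mar 19, 1995 (655 left).
+366 (one year; includes Feb 29, 1996) → Mar 19, 1996 (289 left).
Mar has 31 days: +13 → Apr 1, 1996 (276 left).
Apr has 30 days: +30 → May 1, 1996 (246 left).
May has 31 days: +31 → Jun 1, 1996 (215 left).
Jun has 30 days: +30 → Jul 1, 1996 (185 left).
Jul has 31 days: +31 → Aug 1, 1996 (154 left).
Aug has 31 days: +31 → Sep 1, 1996 (123 left).
Sep has 30 days: +30 → Oct 1, 1996 (93 left).
Oct has 31 days: +31 → Nov 1, 1996 (62 left).
Nov has 30 days: +30 → Dec 1, 1996 (32 left).
Dec has 31 days: +31 → Jan 1, 1997 (1 left).
+1 → Jan 2, 1997.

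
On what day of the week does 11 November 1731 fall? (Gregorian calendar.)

Sunday

Doomsday rule: the anchor day for the 1700s is Sunday. For year 31: 31÷12 = 2 r 7, and 7÷4 = 1, so 2+7+1 = 10.
Sunday + 10 ≡ Wednesday — that's 1731's doomsday.
In November the doomsday date is Nov 7.
Nov 11 is 4 days after Nov 7; 4 mod 7 = 4, so Wednesday + 4 = Sunday.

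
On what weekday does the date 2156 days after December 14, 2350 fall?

First find the weekday of Dec 14, 2350. Doomsday rule: the anchor day for the 2300s is Wednesday. For year 50: 50÷12 = 4 r 2, and 2÷4 = 0, so 4+2+0 = 6.
Wednesday + 6 ≡ Tuesday — that's 2350's doomsday.
In December the doomsday date is Dec 12.
Dec 14 is 2 days after Dec 12; 2 mod 7 = 2, so Tuesday + 2 = Thursday.
2156 mod 7 = 0, so 2156 days after a Thursday is Thursday + 0 = Thursday.

Thursday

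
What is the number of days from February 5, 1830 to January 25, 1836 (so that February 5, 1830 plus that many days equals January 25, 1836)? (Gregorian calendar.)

Feb 5, 1830 → Feb 5, 1831: 365 days.
Feb 5, 1831 → Feb 5, 1832: 365 days.
Feb 5, 1832 → Feb 5, 1833: 366 days (Feb 29, 1832 is in that span).
Feb 5, 1833 → Feb 5, 1834: 365 days.
Feb 5, 1834 → Feb 5, 1835: 365 days.
Feb 5, 1835 → Mar 5, 1835: 28 days (February has 28).
Mar 5, 1835 → Apr 5, 1835: 31 days (March has 31).
Apr 5, 1835 → May 5, 1835: 30 days (April has 30).
May 5, 1835 → Jun 5, 1835: 31 days (May has 31).
Jun 5, 1835 → Jul 5, 1835: 30 days (June has 30).
Jul 5, 1835 → Aug 5, 1835: 31 days (July has 31).
Aug 5, 1835 → Sep 5, 1835: 31 days (August has 31).
Sep 5, 1835 → Oct 5, 1835: 30 days (September has 30).
Oct 5, 1835 → Nov 5, 1835: 31 days (October has 31).
Nov 5, 1835 → Dec 5, 1835: 30 days (November has 30).
Dec 5, 1835 → Jan 5, 1836: 31 days (December has 31).
Jan 5, 1836 → Jan 25, 1836: 20 days.
Total: 2180 days.

2180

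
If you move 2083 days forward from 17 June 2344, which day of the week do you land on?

Jun 17, 2344 is a Saturday.
2083 mod 7 = 4, so 2083 days after a Saturday is Saturday + 4 = Wednesday.

Wednesday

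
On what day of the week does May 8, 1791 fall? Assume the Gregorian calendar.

Doomsday rule: the anchor day for the 1700s is Sunday. For year 91: 91÷12 = 7 r 7, and 7÷4 = 1, so 7+7+1 = 15.
Sunday + 15 ≡ Monday — that's 1791's doomsday.
In May the doomsday date is May 9.
May 8 is 1 day before May 9; 1 mod 7 = 1, so Monday − 1 = Sunday.

Sunday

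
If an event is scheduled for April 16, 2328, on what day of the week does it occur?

Doomsday rule: the anchor day for the 2300s is Wednesday. For year 28: 28÷12 = 2 r 4, and 4÷4 = 1, so 2+4+1 = 7.
Wednesday + 7 ≡ Wednesday — that's 2328's doomsday.
In April the doomsday date is Apr 4.
Apr 16 is 12 days after Apr 4; 12 mod 7 = 5, so Wednesday + 5 = Monday.

Monday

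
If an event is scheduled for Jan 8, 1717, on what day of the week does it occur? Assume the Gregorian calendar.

Friday

Doomsday rule: the anchor day for the 1700s is Sunday. For year 17: 17÷12 = 1 r 5, and 5÷4 = 1, so 1+5+1 = 7.
Sunday + 7 ≡ Sunday — that's 1717's doomsday.
In January the doomsday date is Jan 3 (1717 is not a leap year).
Jan 8 is 5 days after Jan 3; 5 mod 7 = 5, so Sunday + 5 = Friday.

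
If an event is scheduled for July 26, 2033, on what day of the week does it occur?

January 1, 2033 is a Saturday.
Jan 1, 2033 → Feb 1, 2033: 31 days (January has 31).
Feb 1, 2033 → Mar 1, 2033: 28 days (February has 28).
Mar 1, 2033 → Apr 1, 2033: 31 days (March has 31).
Apr 1, 2033 → May 1, 2033: 30 days (April has 30).
May 1, 2033 → Jun 1, 2033: 31 days (May has 31).
Jun 1, 2033 → Jul 1, 2033: 30 days (June has 30).
Jul 1, 2033 → Jul 26, 2033: 25 days.
Total: 206 days.
206 mod 7 = 3, so Saturday + 3 = Tuesday.

Tuesday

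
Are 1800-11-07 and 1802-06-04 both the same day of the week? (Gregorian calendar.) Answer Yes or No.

From Nov 7, 1800 to Jun 4, 1802 is 574 days.
574 mod 7 = 0, so they are the same weekday.
(Nov 7, 1800 is a Friday; Jun 4, 1802 is a Friday.)

Yes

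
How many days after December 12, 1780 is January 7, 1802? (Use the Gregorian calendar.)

7695

Dec 12, 1780 → Dec 12, 1781: 365 days.
Dec 12, 1781 → Dec 12, 1782: 365 days.
Dec 12, 1782 → Dec 12, 1783: 365 days.
Dec 12, 1783 → Dec 12, 1784: 366 days (Feb 29, 1784 is in that span).
Dec 12, 1784 → Dec 12, 1785: 365 days.
Dec 12, 1785 → Dec 12, 1786: 365 days.
Dec 12, 1786 → Dec 12, 1787: 365 days.
Dec 12, 1787 → Dec 12, 1788: 366 days (Feb 29, 1788 is in that span).
Dec 12, 1788 → Dec 12, 1789: 365 days.
Dec 12, 1789 → Dec 12, 1790: 365 days.
Dec 12, 1790 → Dec 12, 1791: 365 days.
Dec 12, 1791 → Dec 12, 1792: 366 days (Feb 29, 1792 is in that span).
Dec 12, 1792 → Dec 12, 1793: 365 days.
Dec 12, 1793 → Dec 12, 1794: 365 days.
Dec 12, 1794 → Dec 12, 1795: 365 days.
Dec 12, 1795 → Dec 12, 1796: 366 days (Feb 29, 1796 is in that span).
Dec 12, 1796 → Dec 12, 1797: 365 days.
Dec 12, 1797 → Dec 12, 1798: 365 days.
Dec 12, 1798 → Dec 12, 1799: 365 days.
Dec 12, 1799 → Dec 12, 1800: 365 days.
Dec 12, 1800 → Jan 12, 1801: 31 days (December has 31).
Jan 12, 1801 → Feb 12, 1801: 31 days (January has 31).
Feb 12, 1801 → Mar 12, 1801: 28 days (February has 28).
Mar 12, 1801 → Apr 12, 1801: 31 days (March has 31).
Apr 12, 1801 → May 12, 1801: 30 days (April has 30).
May 12, 1801 → Jun 12, 1801: 31 days (May has 31).
Jun 12, 1801 → Jul 12, 1801: 30 days (June has 30).
Jul 12, 1801 → Aug 12, 1801: 31 days (July has 31).
Aug 12, 1801 → Sep 12, 1801: 31 days (August has 31).
Sep 12, 1801 → Oct 12, 1801: 30 days (September has 30).
Oct 12, 1801 → Nov 12, 1801: 31 days (October has 31).
Nov 12, 1801 → Dec 12, 1801: 30 days (November has 30).
Dec 12, 1801 → Jan 7, 1802: 26 days.
Total: 7695 days.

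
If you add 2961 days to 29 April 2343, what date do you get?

June 7, 2351

+366 (one year; includes Feb 29, 2344) → Apr 29, 2344 (2595 left).
+365 (one year) → Apr 29, 2345 (2230 left).
+365 (one year) → Apr 29, 2346 (1865 left).
+365 (one year) → Apr 29, 2347 (1500 left).
+366 (one year; includes Feb 29, 2348) → Apr 29, 2348 (1134 left).
+365 (one year) → Apr 29, 2349 (769 left).
+365 (one year) → Apr 29, 2350 (404 left).
+365 (one year) → Apr 29, 2351 (39 left).
Apr has 30 days: +2 → May 1, 2351 (37 left).
May has 31 days: +31 → Jun 1, 2351 (6 left).
+6 → Jun 7, 2351.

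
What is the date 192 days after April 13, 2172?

October 22, 2172

Apr has 30 days: +18 → May 1, 2172 (174 left).
May has 31 days: +31 → Jun 1, 2172 (143 left).
Jun has 30 days: +30 → Jul 1, 2172 (113 left).
Jul has 31 days: +31 → Aug 1, 2172 (82 left).
Aug has 31 days: +31 → Sep 1, 2172 (51 left).
Sep has 30 days: +30 → Oct 1, 2172 (21 left).
+21 → Oct 22, 2172.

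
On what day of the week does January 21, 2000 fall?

Friday

January 1, 2000 is a Saturday.
Jan 1, 2000 → Jan 21, 2000: 20 days.
Total: 20 days.
20 mod 7 = 6, so Saturday + 6 = Friday.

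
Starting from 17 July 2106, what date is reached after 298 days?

May 11, 2107

Jul has 31 days: +15 → Aug 1, 2106 (283 left).
Aug has 31 days: +31 → Sep 1, 2106 (252 left).
Sep has 30 days: +30 → Oct 1, 2106 (222 left).
Oct has 31 days: +31 → Nov 1, 2106 (191 left).
Nov has 30 days: +30 → Dec 1, 2106 (161 left).
Dec has 31 days: +31 → Jan 1, 2107 (130 left).
Jan has 31 days: +31 → Feb 1, 2107 (99 left).
Feb has 28 days: +28 → Mar 1, 2107 (71 left).
Mar has 31 days: +31 → Apr 1, 2107 (40 left).
Apr has 30 days: +30 → May 1, 2107 (10 left).
+10 → May 11, 2107.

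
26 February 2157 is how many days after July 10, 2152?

1692

Jul 10, 2152 → Jul 10, 2153: 365 days.
Jul 10, 2153 → Jul 10, 2154: 365 days.
Jul 10, 2154 → Jul 10, 2155: 365 days.
Jul 10, 2155 → Jul 10, 2156: 366 days (Feb 29, 2156 is in that span).
Jul 10, 2156 → Aug 10, 2156: 31 days (July has 31).
Aug 10, 2156 → Sep 10, 2156: 31 days (August has 31).
Sep 10, 2156 → Oct 10, 2156: 30 days (September has 30).
Oct 10, 2156 → Nov 10, 2156: 31 days (October has 31).
Nov 10, 2156 → Dec 10, 2156: 30 days (November has 30).
Dec 10, 2156 → Jan 10, 2157: 31 days (December has 31).
Jan 10, 2157 → Feb 10, 2157: 31 days (January has 31).
Feb 10, 2157 → Feb 26, 2157: 16 days.
Total: 1692 days.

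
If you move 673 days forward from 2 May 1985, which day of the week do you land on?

May 2, 1985 is a Thursday.
673 mod 7 = 1, so 673 days after a Thursday is Thursday + 1 = Friday.

Friday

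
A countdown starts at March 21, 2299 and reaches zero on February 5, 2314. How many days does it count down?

Mar 21, 2299 → Mar 21, 2300: 365 days.
Mar 21, 2300 → Mar 21, 2301: 365 days.
Mar 21, 2301 → Mar 21, 2302: 365 days.
Mar 21, 2302 → Mar 21, 2303: 365 days.
Mar 21, 2303 → Mar 21, 2304: 366 days (Feb 29, 2304 is in that span).
Mar 21, 2304 → Mar 21, 2305: 365 days.
Mar 21, 2305 → Mar 21, 2306: 365 days.
Mar 21, 2306 → Mar 21, 2307: 365 days.
Mar 21, 2307 → Mar 21, 2308: 366 days (Feb 29, 2308 is in that span).
Mar 21, 2308 → Mar 21, 2309: 365 days.
Mar 21, 2309 → Mar 21, 2310: 365 days.
Mar 21, 2310 → Mar 21, 2311: 365 days.
Mar 21, 2311 → Mar 21, 2312: 366 days (Feb 29, 2312 is in that span).
Mar 21, 2312 → Mar 21, 2313: 365 days.
Mar 21, 2313 → Apr 21, 2313: 31 days (March has 31).
Apr 21, 2313 → May 21, 2313: 30 days (April has 30).
May 21, 2313 → Jun 21, 2313: 31 days (May has 31).
Jun 21, 2313 → Jul 21, 2313: 30 days (June has 30).
Jul 21, 2313 → Aug 21, 2313: 31 days (July has 31).
Aug 21, 2313 → Sep 21, 2313: 31 days (August has 31).
Sep 21, 2313 → Oct 21, 2313: 30 days (September has 30).
Oct 21, 2313 → Nov 21, 2313: 31 days (October has 31).
Nov 21, 2313 → Dec 21, 2313: 30 days (November has 30).
Dec 21, 2313 → Jan 21, 2314: 31 days (December has 31).
Jan 21, 2314 → Feb 5, 2314: 15 days.
Total: 5434 days.

5434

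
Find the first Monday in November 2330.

November 1, 2330 is a Saturday.
The first Monday is therefore November 3 (2 days later).

November 3, 2330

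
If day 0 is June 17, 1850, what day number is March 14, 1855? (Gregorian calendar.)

1731

Jun 17, 1850 → Jun 17, 1851: 365 days.
Jun 17, 1851 → Jun 17, 1852: 366 days (Feb 29, 1852 is in that span).
Jun 17, 1852 → Jun 17, 1853: 365 days.
Jun 17, 1853 → Jun 17, 1854: 365 days.
Jun 17, 1854 → Jul 17, 1854: 30 days (June has 30).
Jul 17, 1854 → Aug 17, 1854: 31 days (July has 31).
Aug 17, 1854 → Sep 17, 1854: 31 days (August has 31).
Sep 17, 1854 → Oct 17, 1854: 30 days (September has 30).
Oct 17, 1854 → Nov 17, 1854: 31 days (October has 31).
Nov 17, 1854 → Dec 17, 1854: 30 days (November has 30).
Dec 17, 1854 → Jan 17, 1855: 31 days (December has 31).
Jan 17, 1855 → Feb 17, 1855: 31 days (January has 31).
Feb 17, 1855 → Mar 14, 1855: 25 days.
Total: 1731 days.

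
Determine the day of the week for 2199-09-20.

Doomsday rule: the anchor day for the 2100s is Sunday. For year 99: 99÷12 = 8 r 3, and 3÷4 = 0, so 8+3+0 = 11.
Sunday + 11 ≡ Thursday — that's 2199's doomsday.
In September the doomsday date is Sep 5.
Sep 20 is 15 days after Sep 5; 15 mod 7 = 1, so Thursday + 1 = Friday.

Friday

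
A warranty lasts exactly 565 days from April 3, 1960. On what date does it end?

+365 (one year) → Apr 3, 1961 (200 left).
Apr has 30 days: +28 → May 1, 1961 (172 left).
May has 31 days: +31 → Jun 1, 1961 (141 left).
Jun has 30 days: +30 → Jul 1, 1961 (111 left).
Jul has 31 days: +31 → Aug 1, 1961 (80 left).
Aug has 31 days: +31 → Sep 1, 1961 (49 left).
Sep has 30 days: +30 → Oct 1, 1961 (19 left).
+19 → Oct 20, 1961.

October 20, 1961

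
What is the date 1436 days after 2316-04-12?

March 18, 2320

+365 (one year) → Apr 12, 2317 (1071 left).
+365 (one year) → Apr 12, 2318 (706 left).
+365 (one year) → Apr 12, 2319 (341 left).
Apr has 30 days: +19 → May 1, 2319 (322 left).
May has 31 days: +31 → Jun 1, 2319 (291 left).
Jun has 30 days: +30 → Jul 1, 2319 (261 left).
Jul has 31 days: +31 → Aug 1, 2319 (230 left).
Aug has 31 days: +31 → Sep 1, 2319 (199 left).
Sep has 30 days: +30 → Oct 1, 2319 (169 left).
Oct has 31 days: +31 → Nov 1, 2319 (138 left).
Nov has 30 days: +30 → Dec 1, 2319 (108 left).
Dec has 31 days: +31 → Jan 1, 2320 (77 left).
Jan has 31 days: +31 → Feb 1, 2320 (46 left).
Feb has 29 days: +29 → Mar 1, 2320 (17 left).
+17 → Mar 18, 2320.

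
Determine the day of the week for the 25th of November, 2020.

Wednesday

January 1, 2020 is a Wednesday.
Jan 1, 2020 → Feb 1, 2020: 31 days (January has 31).
Feb 1, 2020 → Mar 1, 2020: 29 days (February has 29).
Mar 1, 2020 → Apr 1, 2020: 31 days (March has 31).
Apr 1, 2020 → May 1, 2020: 30 days (April has 30).
May 1, 2020 → Jun 1, 2020: 31 days (May has 31).
Jun 1, 2020 → Jul 1, 2020: 30 days (June has 30).
Jul 1, 2020 → Aug 1, 2020: 31 days (July has 31).
Aug 1, 2020 → Sep 1, 2020: 31 days (August has 31).
Sep 1, 2020 → Oct 1, 2020: 30 days (September has 30).
Oct 1, 2020 → Nov 1, 2020: 31 days (October has 31).
Nov 1, 2020 → Nov 25, 2020: 24 days.
Total: 329 days.
329 mod 7 = 0, so Wednesday + 0 = Wednesday.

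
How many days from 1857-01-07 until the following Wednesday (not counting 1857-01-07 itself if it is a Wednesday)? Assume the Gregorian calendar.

7

Jan 7, 1857 is a Wednesday.
From Wednesday to the next Wednesday is 7 days.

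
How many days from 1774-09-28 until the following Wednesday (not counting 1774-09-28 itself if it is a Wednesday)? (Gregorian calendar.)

7

Sep 28, 1774 is a Wednesday.
From Wednesday to the next Wednesday is 7 days.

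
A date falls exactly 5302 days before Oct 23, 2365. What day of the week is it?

Wednesday

First find the weekday of Oct 23, 2365. Doomsday rule: the anchor day for the 2300s is Wednesday. For year 65: 65÷12 = 5 r 5, and 5÷4 = 1, so 5+5+1 = 11.
Wednesday + 11 ≡ Sunday — that's 2365's doomsday.
In October the doomsday date is Oct 10.
Oct 23 is 13 days after Oct 10; 13 mod 7 = 6, so Sunday + 6 = Saturday.
5302 mod 7 = 3, so 5302 days before a Saturday is Saturday − 3 = Wednesday.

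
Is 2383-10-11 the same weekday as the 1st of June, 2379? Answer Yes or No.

No

From Jun 1, 2379 to Oct 11, 2383 is 1593 days.
1593 mod 7 = 4, so they are different weekdays.
(Jun 1, 2379 is a Friday; Oct 11, 2383 is a Tuesday.)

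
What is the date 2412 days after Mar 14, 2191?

October 20, 2197

+366 (one year; includes Feb 29, 2192) → Mar 14, 2192 (2046 left).
+365 (one year) → Mar 14, 2193 (1681 left).
+365 (one year) → Mar 14, 2194 (1316 left).
+365 (one year) → Mar 14, 2195 (951 left).
+366 (one year; includes Feb 29, 2196) → Mar 14, 2196 (585 left).
+365 (one year) → Mar 14, 2197 (220 left).
Mar has 31 days: +18 → Apr 1, 2197 (202 left).
Apr has 30 days: +30 → May 1, 2197 (172 left).
May has 31 days: +31 → Jun 1, 2197 (141 left).
Jun has 30 days: +30 → Jul 1, 2197 (111 left).
Jul has 31 days: +31 → Aug 1, 2197 (80 left).
Aug has 31 days: +31 → Sep 1, 2197 (49 left).
Sep has 30 days: +30 → Oct 1, 2197 (19 left).
+19 → Oct 20, 2197.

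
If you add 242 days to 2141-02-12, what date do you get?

October 12, 2141

Feb has 28 days: +17 → Mar 1, 2141 (225 left).
Mar has 31 days: +31 → Apr 1, 2141 (194 left).
Apr has 30 days: +30 → May 1, 2141 (164 left).
May has 31 days: +31 → Jun 1, 2141 (133 left).
Jun has 30 days: +30 → Jul 1, 2141 (103 left).
Jul has 31 days: +31 → Aug 1, 2141 (72 left).
Aug has 31 days: +31 → Sep 1, 2141 (41 left).
Sep has 30 days: +30 → Oct 1, 2141 (11 left).
+11 → Oct 12, 2141.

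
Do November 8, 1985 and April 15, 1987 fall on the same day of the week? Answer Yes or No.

No

From Nov 8, 1985 to Apr 15, 1987 is 523 days.
523 mod 7 = 5, so they are different weekdays.
(Nov 8, 1985 is a Friday; Apr 15, 1987 is a Wednesday.)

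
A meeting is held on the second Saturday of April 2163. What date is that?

April 9, 2163

April 1, 2163 is a Friday.
The first Saturday is therefore April 2 (1 days later).
The second Saturday is 2 + 1×7 = April 9.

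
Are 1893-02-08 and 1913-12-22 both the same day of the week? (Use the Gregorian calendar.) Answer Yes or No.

From Feb 8, 1893 to Dec 22, 1913 is 7621 days.
7621 mod 7 = 5, so they are different weekdays.
(Feb 8, 1893 is a Wednesday; Dec 22, 1913 is a Monday.)

No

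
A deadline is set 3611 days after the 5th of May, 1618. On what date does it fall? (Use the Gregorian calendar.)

+365 (one year) → May 5, 1619 (3246 left).
+366 (one year; includes Feb 29, 1620) → May 5, 1620 (2880 left).
+365 (one year) → May 5, 1621 (2515 left).
+365 (one year) → May 5, 1622 (2150 left).
+365 (one year) → May 5, 1623 (1785 left).
+366 (one year; includes Feb 29, 1624) → May 5, 1624 (1419 left).
+365 (one year) → May 5, 1625 (1054 left).
+365 (one year) → May 5, 1626 (689 left).
+365 (one year) → May 5, 1627 (324 left).
May has 31 days: +27 → Jun 1, 1627 (297 left).
Jun has 30 days: +30 → Jul 1, 1627 (267 left).
Jul has 31 days: +31 → Aug 1, 1627 (236 left).
Aug has 31 days: +31 → Sep 1, 1627 (205 left).
Sep has 30 days: +30 → Oct 1, 1627 (175 left).
Oct has 31 days: +31 → Nov 1, 1627 (144 left).
Nov has 30 days: +30 → Dec 1, 1627 (114 left).
Dec has 31 days: +31 → Jan 1, 1628 (83 left).
Jan has 31 days: +31 → Feb 1, 1628 (52 left).
Feb has 29 days: +29 → Mar 1, 1628 (23 left).
+23 → Mar 24, 1628.

March 24, 1628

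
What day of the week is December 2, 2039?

Friday

Doomsday rule: the anchor day for the 2000s is Tuesday. For year 39: 39÷12 = 3 r 3, and 3÷4 = 0, so 3+3+0 = 6.
Tuesday + 6 ≡ Monday — that's 2039's doomsday.
In December the doomsday date is Dec 12.
Dec 2 is 10 days before Dec 12; 10 mod 7 = 3, so Monday − 3 = Friday.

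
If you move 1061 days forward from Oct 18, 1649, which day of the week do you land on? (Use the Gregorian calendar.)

Friday

First find the weekday of Oct 18, 1649. Doomsday rule: the anchor day for the 1600s is Tuesday. For year 49: 49÷12 = 4 r 1, and 1÷4 = 0, so 4+1+0 = 5.
Tuesday + 5 ≡ Sunday — that's 1649's doomsday.
In October the doomsday date is Oct 10.
Oct 18 is 8 days after Oct 10; 8 mod 7 = 1, so Sunday + 1 = Monday.
1061 mod 7 = 4, so 1061 days after a Monday is Monday + 4 = Friday.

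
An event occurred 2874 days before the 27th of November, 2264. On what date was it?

−366 (one year; includes Feb 29, 2264) → Nov 27, 2263 (2508 left).
−365 (one year) → Nov 27, 2262 (2143 left).
−365 (one year) → Nov 27, 2261 (1778 left).
−365 (one year) → Nov 27, 2260 (1413 left).
−366 (one year; includes Feb 29, 2260) → Nov 27, 2259 (1047 left).
−365 (one year) → Nov 27, 2258 (682 left).
−365 (one year) → Nov 27, 2257 (317 left).
−27 → Oct 31, 2257 (end of Oct, 31 days; 290 left).
−31 → Sep 30, 2257 (end of Sep, 30 days; 259 left).
−30 → Aug 31, 2257 (end of Aug, 31 days; 229 left).
−31 → Jul 31, 2257 (end of Jul, 31 days; 198 left).
−31 → Jun 30, 2257 (end of Jun, 30 days; 167 left).
−30 → May 31, 2257 (end of May, 31 days; 137 left).
−31 → Apr 30, 2257 (end of Apr, 30 days; 106 left).
−30 → Mar 31, 2257 (end of Mar, 31 days; 76 left).
−31 → Feb 28, 2257 (end of Feb, 28 days; 45 left).
−28 → Jan 31, 2257 (end of Jan, 31 days; 17 left).
−17 → Jan 14, 2257.

January 14, 2257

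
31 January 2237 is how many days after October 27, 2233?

1192

Oct 27, 2233 → Oct 27, 2234: 365 days.
Oct 27, 2234 → Oct 27, 2235: 365 days.
Oct 27, 2235 → Oct 27, 2236: 366 days (Feb 29, 2236 is in that span).
Oct 27, 2236 → Nov 27, 2236: 31 days (October has 31).
Nov 27, 2236 → Dec 27, 2236: 30 days (November has 30).
Dec 27, 2236 → Jan 27, 2237: 31 days (December has 31).
Jan 27, 2237 → Jan 31, 2237: 4 days.
Total: 1192 days.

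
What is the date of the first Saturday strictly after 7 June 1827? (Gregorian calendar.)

Jun 7, 1827 is a Thursday.
From Thursday to the next Saturday is 2 days.
Jun 7, 1827 + 2 = Jun 9, 1827.

June 9, 1827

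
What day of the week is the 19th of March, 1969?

Wednesday

January 1, 1969 is a Wednesday.
Jan 1, 1969 → Feb 1, 1969: 31 days (January has 31).
Feb 1, 1969 → Mar 1, 1969: 28 days (February has 28).
Mar 1, 1969 → Mar 19, 1969: 18 days.
Total: 77 days.
77 mod 7 = 0, so Wednesday + 0 = Wednesday.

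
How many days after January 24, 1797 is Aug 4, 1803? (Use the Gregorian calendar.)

2382

Jan 24, 1797 → Jan 24, 1798: 365 days.
Jan 24, 1798 → Jan 24, 1799: 365 days.
Jan 24, 1799 → Jan 24, 1800: 365 days.
Jan 24, 1800 → Jan 24, 1801: 365 days.
Jan 24, 1801 → Jan 24, 1802: 365 days.
Jan 24, 1802 → Jan 24, 1803: 365 days.
Jan 24, 1803 → Feb 24, 1803: 31 days (January has 31).
Feb 24, 1803 → Mar 24, 1803: 28 days (February has 28).
Mar 24, 1803 → Apr 24, 1803: 31 days (March has 31).
Apr 24, 1803 → May 24, 1803: 30 days (April has 30).
May 24, 1803 → Jun 24, 1803: 31 days (May has 31).
Jun 24, 1803 → Jul 24, 1803: 30 days (June has 30).
Jul 24, 1803 → Aug 4, 1803: 11 days.
Total: 2382 days.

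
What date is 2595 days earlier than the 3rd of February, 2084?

December 26, 2076

−365 (one year) → Feb 3, 2083 (2230 left).
−365 (one year) → Feb 3, 2082 (1865 left).
−365 (one year) → Feb 3, 2081 (1500 left).
−366 (one year; includes Feb 29, 2080) → Feb 3, 2080 (1134 left).
−365 (one year) → Feb 3, 2079 (769 left).
−365 (one year) → Feb 3, 2078 (404 left).
−365 (one year) → Feb 3, 2077 (39 left).
−3 → Jan 31, 2077 (end of Jan, 31 days; 36 left).
−31 → Dec 31, 2076 (end of Dec, 31 days; 5 left).
−5 → Dec 26, 2076.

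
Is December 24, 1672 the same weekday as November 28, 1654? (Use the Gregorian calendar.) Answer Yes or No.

Yes

From Nov 28, 1654 to Dec 24, 1672 is 6601 days.
6601 mod 7 = 0, so they are the same weekday.
(Nov 28, 1654 is a Saturday; Dec 24, 1672 is a Saturday.)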